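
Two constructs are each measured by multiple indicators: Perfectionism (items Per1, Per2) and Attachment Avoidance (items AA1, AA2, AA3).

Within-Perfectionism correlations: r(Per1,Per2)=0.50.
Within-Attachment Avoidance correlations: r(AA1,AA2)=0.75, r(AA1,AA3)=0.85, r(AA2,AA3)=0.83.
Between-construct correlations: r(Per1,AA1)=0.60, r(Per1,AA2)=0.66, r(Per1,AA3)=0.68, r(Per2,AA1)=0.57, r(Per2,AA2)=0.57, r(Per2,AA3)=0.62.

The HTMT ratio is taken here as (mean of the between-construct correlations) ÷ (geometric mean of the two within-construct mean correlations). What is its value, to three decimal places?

Between-construct mean = 3.70/6 = 0.6167.
Mean within-Per = 0.50/1 = 0.5000; mean within-AA = 2.43/3 = 0.8100.
Geometric mean = √(0.5000 × 0.8100) = 0.6364.
HTMT = 0.6167 / 0.6364 = 0.969.

0.969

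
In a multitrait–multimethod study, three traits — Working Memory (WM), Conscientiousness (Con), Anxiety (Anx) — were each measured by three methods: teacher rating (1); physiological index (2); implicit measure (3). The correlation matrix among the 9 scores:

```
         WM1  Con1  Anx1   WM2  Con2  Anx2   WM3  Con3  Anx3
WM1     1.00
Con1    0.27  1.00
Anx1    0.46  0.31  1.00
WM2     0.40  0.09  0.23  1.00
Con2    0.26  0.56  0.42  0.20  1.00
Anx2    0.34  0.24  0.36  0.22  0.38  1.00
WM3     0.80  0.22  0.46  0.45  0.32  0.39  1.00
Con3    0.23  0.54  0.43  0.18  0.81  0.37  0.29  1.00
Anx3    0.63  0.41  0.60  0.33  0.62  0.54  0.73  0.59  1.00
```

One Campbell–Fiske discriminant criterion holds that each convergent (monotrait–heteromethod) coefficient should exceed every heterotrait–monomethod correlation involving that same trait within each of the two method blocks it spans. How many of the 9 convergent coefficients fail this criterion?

6

Convergent coefficients and their comparison sets:
WM (methods 1·2): 0.40 vs {0.27, 0.20, 0.46, 0.22} → fail.
WM (methods 1·3): 0.80 vs {0.27, 0.29, 0.46, 0.73} → pass.
WM (methods 2·3): 0.45 vs {0.20, 0.29, 0.22, 0.73} → fail.
Con (methods 1·2): 0.56 vs {0.27, 0.20, 0.31, 0.38} → pass.
Con (methods 1·3): 0.54 vs {0.27, 0.29, 0.31, 0.59} → fail.
Con (methods 2·3): 0.81 vs {0.20, 0.29, 0.38, 0.59} → pass.
Anx (methods 1·2): 0.36 vs {0.46, 0.22, 0.31, 0.38} → fail.
Anx (methods 1·3): 0.60 vs {0.46, 0.73, 0.31, 0.59} → fail.
Anx (methods 2·3): 0.54 vs {0.22, 0.73, 0.38, 0.59} → fail.
6 of 9 fail.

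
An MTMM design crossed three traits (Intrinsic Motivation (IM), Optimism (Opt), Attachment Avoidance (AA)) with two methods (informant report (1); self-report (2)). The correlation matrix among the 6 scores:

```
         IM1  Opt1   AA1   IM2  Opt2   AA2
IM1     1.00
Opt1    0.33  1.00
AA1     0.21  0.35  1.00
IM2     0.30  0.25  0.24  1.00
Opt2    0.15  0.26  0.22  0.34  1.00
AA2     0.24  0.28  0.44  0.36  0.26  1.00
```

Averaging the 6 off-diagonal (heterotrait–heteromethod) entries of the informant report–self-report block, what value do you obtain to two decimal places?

HTHM values (method 1 × method 2): 0.15, 0.24, 0.25, 0.28, 0.24, 0.22; mean = 1.38/6 = 0.23.

0.23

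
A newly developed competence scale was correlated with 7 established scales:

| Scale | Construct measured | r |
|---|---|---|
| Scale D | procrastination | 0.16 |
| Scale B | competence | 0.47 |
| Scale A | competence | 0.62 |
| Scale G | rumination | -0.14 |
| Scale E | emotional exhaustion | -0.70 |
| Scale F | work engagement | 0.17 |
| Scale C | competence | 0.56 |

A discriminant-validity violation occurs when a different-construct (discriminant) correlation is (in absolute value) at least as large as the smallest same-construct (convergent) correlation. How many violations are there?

1

Convergent (same construct = competence): Scale B, Scale A, Scale C.
Smallest convergent = 0.47. Discriminant |r|: 0.16, 0.14, 0.70, 0.17; count ≥ 0.47 → 1.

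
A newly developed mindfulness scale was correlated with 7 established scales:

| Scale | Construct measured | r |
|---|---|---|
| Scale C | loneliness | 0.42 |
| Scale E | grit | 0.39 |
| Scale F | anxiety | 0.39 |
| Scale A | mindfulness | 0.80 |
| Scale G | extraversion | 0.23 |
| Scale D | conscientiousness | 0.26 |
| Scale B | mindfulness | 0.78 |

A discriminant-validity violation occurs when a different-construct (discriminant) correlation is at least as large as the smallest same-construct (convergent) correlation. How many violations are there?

0

Convergent (same construct = mindfulness): Scale A, Scale B.
Smallest convergent = 0.78. Discriminant values: 0.42, 0.39, 0.39, 0.23, 0.26; count ≥ 0.78 → 0.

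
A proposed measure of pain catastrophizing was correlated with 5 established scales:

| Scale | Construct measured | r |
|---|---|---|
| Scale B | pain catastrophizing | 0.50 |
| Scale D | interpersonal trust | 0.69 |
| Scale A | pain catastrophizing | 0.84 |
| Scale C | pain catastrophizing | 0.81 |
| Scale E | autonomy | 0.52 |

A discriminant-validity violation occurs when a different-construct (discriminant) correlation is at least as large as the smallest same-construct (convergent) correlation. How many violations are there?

Convergent (same construct = pain catastrophizing): Scale B, Scale A, Scale C.
Smallest convergent = 0.50. Discriminant values: 0.69, 0.52; count ≥ 0.50 → 2.

2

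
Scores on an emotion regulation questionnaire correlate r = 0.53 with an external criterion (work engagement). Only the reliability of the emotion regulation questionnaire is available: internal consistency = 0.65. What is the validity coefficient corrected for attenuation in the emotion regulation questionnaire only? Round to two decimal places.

Single correction: r_c = r_obs / √r_xx = 0.53 / √0.65 = 0.53 / 0.8062 ≈ 0.66.

0.66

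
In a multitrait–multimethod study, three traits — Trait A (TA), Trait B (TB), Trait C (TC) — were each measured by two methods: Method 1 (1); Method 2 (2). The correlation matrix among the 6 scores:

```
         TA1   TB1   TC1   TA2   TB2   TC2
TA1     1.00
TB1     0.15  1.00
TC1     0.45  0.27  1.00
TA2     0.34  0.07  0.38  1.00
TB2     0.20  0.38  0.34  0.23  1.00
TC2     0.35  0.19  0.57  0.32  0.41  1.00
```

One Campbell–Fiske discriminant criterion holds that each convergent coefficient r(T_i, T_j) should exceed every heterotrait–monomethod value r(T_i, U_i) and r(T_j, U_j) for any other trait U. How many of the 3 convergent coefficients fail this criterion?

Checking each validity diagonal entry against its comparison values:
TA (methods 1·2): 0.34 vs {0.15, 0.23, 0.45, 0.32} → fail.
TB (methods 1·2): 0.38 vs {0.15, 0.23, 0.27, 0.41} → fail.
TC (methods 1·2): 0.57 vs {0.45, 0.32, 0.27, 0.41} → pass.
2 of 3 fail.

2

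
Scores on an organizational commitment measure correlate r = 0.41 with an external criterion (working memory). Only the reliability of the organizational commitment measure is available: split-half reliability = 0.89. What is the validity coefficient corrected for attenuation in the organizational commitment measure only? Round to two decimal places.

0.43

Single correction: r_c = r_obs / √r_xx = 0.41 / √0.89 = 0.41 / 0.9434 ≈ 0.43.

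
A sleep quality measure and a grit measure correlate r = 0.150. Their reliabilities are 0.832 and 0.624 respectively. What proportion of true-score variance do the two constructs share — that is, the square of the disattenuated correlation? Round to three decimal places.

0.043

Disattenuated r = 0.150 / √(0.832 × 0.624) = 0.150 / 0.7205 = 0.2082.
Shared true-score variance = 0.2082² = 0.0433 ≈ 0.043.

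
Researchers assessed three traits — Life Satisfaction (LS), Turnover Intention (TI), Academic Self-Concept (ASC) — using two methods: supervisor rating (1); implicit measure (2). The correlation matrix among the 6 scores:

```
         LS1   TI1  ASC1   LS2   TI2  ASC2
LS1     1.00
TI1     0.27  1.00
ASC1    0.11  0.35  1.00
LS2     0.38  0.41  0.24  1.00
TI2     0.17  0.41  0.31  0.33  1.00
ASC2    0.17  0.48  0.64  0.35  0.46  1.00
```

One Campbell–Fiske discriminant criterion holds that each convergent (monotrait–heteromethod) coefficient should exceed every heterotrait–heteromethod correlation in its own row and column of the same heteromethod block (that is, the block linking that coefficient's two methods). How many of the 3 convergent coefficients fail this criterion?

2

Checking each validity diagonal entry against its comparison values:
LS (methods 1·2): 0.38 vs {0.17, 0.41, 0.17, 0.24} → fail.
TI (methods 1·2): 0.41 vs {0.41, 0.17, 0.48, 0.31} → fail.
ASC (methods 1·2): 0.64 vs {0.24, 0.17, 0.31, 0.48} → pass.
2 of 3 fail.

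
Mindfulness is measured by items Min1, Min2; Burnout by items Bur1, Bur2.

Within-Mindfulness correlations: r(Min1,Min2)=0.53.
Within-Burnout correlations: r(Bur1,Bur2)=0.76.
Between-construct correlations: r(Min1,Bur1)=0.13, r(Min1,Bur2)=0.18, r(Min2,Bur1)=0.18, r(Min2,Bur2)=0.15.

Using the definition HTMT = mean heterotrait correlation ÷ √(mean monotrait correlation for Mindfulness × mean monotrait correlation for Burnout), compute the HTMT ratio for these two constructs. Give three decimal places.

Between-construct mean = 0.64/4 = 0.1600.
Mean within-Min = 0.53/1 = 0.5300; mean within-Bur = 0.76/1 = 0.7600.
Geometric mean = √(0.5300 × 0.7600) = 0.6347.
HTMT = 0.1600 / 0.6347 = 0.252.

0.252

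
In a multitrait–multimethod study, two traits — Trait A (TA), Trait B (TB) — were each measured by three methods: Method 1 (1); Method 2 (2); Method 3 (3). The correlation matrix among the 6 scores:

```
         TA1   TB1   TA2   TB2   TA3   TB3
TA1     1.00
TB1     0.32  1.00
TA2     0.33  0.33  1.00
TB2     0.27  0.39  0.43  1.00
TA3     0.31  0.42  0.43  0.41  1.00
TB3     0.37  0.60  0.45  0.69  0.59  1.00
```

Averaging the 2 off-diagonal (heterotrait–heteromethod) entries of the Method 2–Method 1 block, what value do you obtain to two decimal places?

HTHM values (method 2 × method 1): 0.33, 0.27; mean = 0.60/2 = 0.30.

0.30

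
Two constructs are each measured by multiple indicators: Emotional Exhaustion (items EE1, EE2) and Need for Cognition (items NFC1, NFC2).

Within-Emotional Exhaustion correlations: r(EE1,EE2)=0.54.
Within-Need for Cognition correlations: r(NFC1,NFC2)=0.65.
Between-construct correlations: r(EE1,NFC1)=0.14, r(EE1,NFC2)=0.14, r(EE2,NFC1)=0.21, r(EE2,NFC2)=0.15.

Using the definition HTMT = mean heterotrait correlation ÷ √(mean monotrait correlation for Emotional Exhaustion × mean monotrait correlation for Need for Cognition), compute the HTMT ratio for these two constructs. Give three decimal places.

0.270

Mean heterotrait r = 0.64/4 = 0.1600.
Mean within-EE = 0.54/1 = 0.5400; mean within-NFC = 0.65/1 = 0.6500.
Geometric mean = √(0.5400 × 0.6500) = 0.5925.
HTMT = 0.1600 / 0.5925 = 0.270.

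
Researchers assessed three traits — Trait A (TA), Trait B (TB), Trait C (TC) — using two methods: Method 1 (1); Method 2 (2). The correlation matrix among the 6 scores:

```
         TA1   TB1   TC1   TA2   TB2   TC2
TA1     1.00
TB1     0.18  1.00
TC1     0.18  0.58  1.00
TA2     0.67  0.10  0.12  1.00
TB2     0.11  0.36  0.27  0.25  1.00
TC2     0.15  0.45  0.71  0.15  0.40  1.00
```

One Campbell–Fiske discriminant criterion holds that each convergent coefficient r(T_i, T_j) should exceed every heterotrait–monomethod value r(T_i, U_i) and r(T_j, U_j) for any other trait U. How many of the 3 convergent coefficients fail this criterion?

Each convergent coefficient versus the relevant comparison correlations:
TA (methods 1·2): 0.67 vs {0.18, 0.25, 0.18, 0.15} → pass.
TB (methods 1·2): 0.36 vs {0.18, 0.25, 0.58, 0.40} → fail.
TC (methods 1·2): 0.71 vs {0.18, 0.15, 0.58, 0.40} → pass.
1 of 3 fail.

1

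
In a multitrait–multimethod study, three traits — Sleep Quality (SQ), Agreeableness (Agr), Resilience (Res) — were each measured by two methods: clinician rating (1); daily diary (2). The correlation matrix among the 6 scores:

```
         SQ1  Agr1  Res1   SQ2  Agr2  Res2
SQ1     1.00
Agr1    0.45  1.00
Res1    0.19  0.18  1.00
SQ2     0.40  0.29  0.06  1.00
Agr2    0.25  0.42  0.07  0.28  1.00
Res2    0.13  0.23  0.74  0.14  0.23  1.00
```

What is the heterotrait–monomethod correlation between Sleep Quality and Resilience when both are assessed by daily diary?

Different traits, same method: r(SQ2, Res2) = 0.14.

0.14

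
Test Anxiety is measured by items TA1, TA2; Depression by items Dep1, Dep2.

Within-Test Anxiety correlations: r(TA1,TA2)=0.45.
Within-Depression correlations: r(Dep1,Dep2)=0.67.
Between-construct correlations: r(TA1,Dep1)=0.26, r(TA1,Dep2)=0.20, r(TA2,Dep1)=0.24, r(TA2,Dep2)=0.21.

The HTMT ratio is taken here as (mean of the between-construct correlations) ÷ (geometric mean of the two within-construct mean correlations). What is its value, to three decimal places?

0.414

Mean heterotrait r = 0.91/4 = 0.2275.
Mean within-TA = 0.45/1 = 0.4500; mean within-Dep = 0.67/1 = 0.6700.
Geometric mean = √(0.4500 × 0.6700) = 0.5491.
HTMT = 0.2275 / 0.5491 = 0.414.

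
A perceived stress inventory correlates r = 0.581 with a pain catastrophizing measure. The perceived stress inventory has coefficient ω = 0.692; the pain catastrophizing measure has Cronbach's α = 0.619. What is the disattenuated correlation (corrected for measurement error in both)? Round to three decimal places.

0.888

r_true = r_obs / √(r_xx · r_yy) = 0.581 / √(0.692 × 0.619) = 0.581 / √0.428348 = 0.581 / 0.6545 ≈ 0.888.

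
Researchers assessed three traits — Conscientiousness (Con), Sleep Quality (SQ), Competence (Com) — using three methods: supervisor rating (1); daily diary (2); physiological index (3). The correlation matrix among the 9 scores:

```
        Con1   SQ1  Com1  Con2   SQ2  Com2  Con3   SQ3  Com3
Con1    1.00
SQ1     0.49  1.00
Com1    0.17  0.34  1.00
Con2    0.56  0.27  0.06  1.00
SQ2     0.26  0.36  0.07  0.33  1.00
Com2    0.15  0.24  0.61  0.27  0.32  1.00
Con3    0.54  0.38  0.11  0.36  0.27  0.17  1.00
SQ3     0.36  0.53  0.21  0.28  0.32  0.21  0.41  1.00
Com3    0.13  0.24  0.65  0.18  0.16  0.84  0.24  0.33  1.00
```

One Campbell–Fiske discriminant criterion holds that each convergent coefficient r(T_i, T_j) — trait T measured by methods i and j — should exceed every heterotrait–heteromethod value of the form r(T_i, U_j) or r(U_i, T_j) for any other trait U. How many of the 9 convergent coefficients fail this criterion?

0

Each convergent coefficient versus the relevant comparison correlations:
Con (methods 1·2): 0.56 vs {0.26, 0.27, 0.15, 0.06} → pass.
Con (methods 1·3): 0.54 vs {0.36, 0.38, 0.13, 0.11} → pass.
Con (methods 2·3): 0.36 vs {0.28, 0.27, 0.18, 0.17} → pass.
SQ (methods 1·2): 0.36 vs {0.27, 0.26, 0.24, 0.07} → pass.
SQ (methods 1·3): 0.53 vs {0.38, 0.36, 0.24, 0.21} → pass.
SQ (methods 2·3): 0.32 vs {0.27, 0.28, 0.16, 0.21} → pass.
Com (methods 1·2): 0.61 vs {0.06, 0.15, 0.07, 0.24} → pass.
Com (methods 1·3): 0.65 vs {0.11, 0.13, 0.21, 0.24} → pass.
Com (methods 2·3): 0.84 vs {0.17, 0.18, 0.21, 0.16} → pass.
0 of 9 fail.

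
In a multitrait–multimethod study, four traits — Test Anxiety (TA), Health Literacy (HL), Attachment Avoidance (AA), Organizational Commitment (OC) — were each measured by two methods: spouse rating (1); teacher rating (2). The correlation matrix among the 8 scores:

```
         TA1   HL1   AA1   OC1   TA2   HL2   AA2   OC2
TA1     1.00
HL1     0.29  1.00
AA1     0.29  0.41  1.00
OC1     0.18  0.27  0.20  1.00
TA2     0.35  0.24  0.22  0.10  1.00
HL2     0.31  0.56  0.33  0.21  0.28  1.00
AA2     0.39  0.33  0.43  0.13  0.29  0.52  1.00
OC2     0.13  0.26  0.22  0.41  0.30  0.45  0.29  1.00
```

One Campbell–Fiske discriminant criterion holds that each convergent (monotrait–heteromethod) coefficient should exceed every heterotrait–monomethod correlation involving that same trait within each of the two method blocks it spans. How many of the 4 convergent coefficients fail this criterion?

2

Each convergent coefficient versus the relevant comparison correlations:
TA (methods 1·2): 0.35 vs {0.29, 0.28, 0.29, 0.29, 0.18, 0.30} → pass.
HL (methods 1·2): 0.56 vs {0.29, 0.28, 0.41, 0.52, 0.27, 0.45} → pass.
AA (methods 1·2): 0.43 vs {0.29, 0.29, 0.41, 0.52, 0.20, 0.29} → fail.
OC (methods 1·2): 0.41 vs {0.18, 0.30, 0.27, 0.45, 0.20, 0.29} → fail.
2 of 4 fail.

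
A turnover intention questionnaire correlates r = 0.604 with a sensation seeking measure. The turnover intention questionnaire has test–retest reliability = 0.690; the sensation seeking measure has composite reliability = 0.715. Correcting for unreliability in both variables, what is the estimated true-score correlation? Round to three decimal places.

r_true = r_obs / √(r_xx · r_yy) = 0.604 / √(0.690 × 0.715) = 0.604 / √0.493350 = 0.604 / 0.7024 ≈ 0.860.

0.860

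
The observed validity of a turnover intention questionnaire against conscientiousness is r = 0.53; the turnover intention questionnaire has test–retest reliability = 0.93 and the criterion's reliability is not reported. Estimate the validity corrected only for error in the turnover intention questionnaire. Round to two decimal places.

0.55

Single correction: r_c = r_obs / √r_xx = 0.53 / √0.93 = 0.53 / 0.9644 ≈ 0.55.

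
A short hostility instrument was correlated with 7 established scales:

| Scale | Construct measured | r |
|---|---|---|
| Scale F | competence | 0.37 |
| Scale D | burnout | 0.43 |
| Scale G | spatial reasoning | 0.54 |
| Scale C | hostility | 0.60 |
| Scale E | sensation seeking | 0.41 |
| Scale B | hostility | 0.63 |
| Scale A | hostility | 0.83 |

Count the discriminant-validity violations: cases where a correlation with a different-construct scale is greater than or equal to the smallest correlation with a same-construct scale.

0

Convergent (same construct = hostility): Scale C, Scale B, Scale A.
Smallest convergent = 0.60. Discriminant values: 0.37, 0.43, 0.54, 0.41; count ≥ 0.60 → 0.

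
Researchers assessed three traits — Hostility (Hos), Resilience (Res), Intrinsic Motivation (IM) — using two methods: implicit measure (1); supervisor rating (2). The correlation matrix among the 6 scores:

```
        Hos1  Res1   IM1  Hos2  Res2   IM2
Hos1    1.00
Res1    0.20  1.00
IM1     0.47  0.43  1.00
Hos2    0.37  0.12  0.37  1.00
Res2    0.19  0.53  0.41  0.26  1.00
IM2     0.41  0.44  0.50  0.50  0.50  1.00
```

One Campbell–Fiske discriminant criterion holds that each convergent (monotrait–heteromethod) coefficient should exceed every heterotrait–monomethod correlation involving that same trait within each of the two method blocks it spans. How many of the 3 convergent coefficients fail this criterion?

Each convergent coefficient versus the relevant comparison correlations:
Hos (methods 1·2): 0.37 vs {0.20, 0.26, 0.47, 0.50} → fail.
Res (methods 1·2): 0.53 vs {0.20, 0.26, 0.43, 0.50} → pass.
IM (methods 1·2): 0.50 vs {0.47, 0.50, 0.43, 0.50} → fail.
2 of 3 fail.

2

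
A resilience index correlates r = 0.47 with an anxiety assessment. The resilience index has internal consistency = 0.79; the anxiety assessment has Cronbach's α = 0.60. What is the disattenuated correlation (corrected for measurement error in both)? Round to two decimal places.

0.68

r_true = r_obs / √(r_xx · r_yy) = 0.47 / √(0.79 × 0.60) = 0.47 / √0.4740 = 0.47 / 0.6885 ≈ 0.68.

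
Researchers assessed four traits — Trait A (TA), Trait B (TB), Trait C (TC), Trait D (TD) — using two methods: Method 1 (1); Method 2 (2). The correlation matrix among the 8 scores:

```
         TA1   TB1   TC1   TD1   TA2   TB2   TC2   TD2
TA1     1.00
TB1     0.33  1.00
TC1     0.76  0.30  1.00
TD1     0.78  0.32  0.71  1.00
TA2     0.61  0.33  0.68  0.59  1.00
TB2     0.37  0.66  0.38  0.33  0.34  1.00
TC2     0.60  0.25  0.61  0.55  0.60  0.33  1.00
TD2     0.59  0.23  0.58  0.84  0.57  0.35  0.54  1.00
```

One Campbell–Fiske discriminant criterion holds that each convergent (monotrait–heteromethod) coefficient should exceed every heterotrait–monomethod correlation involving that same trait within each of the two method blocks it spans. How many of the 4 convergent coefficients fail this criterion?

Convergent coefficients and their comparison sets:
TA (methods 1·2): 0.61 vs {0.33, 0.34, 0.76, 0.60, 0.78, 0.57} → fail.
TB (methods 1·2): 0.66 vs {0.33, 0.34, 0.30, 0.33, 0.32, 0.35} → pass.
TC (methods 1·2): 0.61 vs {0.76, 0.60, 0.30, 0.33, 0.71, 0.54} → fail.
TD (methods 1·2): 0.84 vs {0.78, 0.57, 0.32, 0.35, 0.71, 0.54} → pass.
2 of 4 fail.

2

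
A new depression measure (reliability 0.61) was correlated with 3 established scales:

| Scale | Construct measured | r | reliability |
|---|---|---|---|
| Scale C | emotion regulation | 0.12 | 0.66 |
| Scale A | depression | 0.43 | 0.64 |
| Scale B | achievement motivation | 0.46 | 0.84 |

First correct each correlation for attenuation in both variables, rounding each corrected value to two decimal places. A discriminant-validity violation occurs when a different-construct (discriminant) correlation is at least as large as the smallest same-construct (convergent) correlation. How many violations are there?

Disattenuated r (r / √(r_scale · r_new)):
  Scale C (disc): 0.12 / √(0.66·0.61) = 0.19
  Scale A (conv): 0.43 / √(0.64·0.61) = 0.69
  Scale B (disc): 0.46 / √(0.84·0.61) = 0.64
Smallest convergent = 0.69. Discriminant values: 0.19, 0.64; count ≥ 0.69 → 0.

0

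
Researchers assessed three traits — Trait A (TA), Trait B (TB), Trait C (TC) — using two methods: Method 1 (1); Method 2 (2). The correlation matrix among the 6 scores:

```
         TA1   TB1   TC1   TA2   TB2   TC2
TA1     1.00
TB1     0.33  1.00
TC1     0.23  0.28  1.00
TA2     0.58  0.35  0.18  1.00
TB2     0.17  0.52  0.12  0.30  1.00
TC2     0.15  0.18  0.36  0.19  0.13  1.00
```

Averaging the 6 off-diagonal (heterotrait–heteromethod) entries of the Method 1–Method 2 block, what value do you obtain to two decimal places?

HTHM values (method 1 × method 2): 0.17, 0.15, 0.35, 0.18, 0.18, 0.12; mean = 1.15/6 = 0.19.

0.19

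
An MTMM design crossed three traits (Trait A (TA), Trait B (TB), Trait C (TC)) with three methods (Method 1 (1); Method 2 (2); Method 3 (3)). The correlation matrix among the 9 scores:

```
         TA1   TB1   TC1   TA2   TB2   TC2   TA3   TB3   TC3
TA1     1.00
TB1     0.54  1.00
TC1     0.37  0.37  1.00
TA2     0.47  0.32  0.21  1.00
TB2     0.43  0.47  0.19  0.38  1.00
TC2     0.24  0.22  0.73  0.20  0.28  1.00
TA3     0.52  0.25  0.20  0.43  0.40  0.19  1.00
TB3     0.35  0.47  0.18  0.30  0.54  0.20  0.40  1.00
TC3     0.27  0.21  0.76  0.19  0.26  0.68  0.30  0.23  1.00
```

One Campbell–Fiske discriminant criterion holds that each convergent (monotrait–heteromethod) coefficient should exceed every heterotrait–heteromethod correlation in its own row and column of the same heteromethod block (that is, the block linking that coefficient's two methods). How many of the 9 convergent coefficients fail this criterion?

Checking each validity diagonal entry against its comparison values:
TA (methods 1·2): 0.47 vs {0.43, 0.32, 0.24, 0.21} → pass.
TA (methods 1·3): 0.52 vs {0.35, 0.25, 0.27, 0.20} → pass.
TA (methods 2·3): 0.43 vs {0.30, 0.40, 0.19, 0.19} → pass.
TB (methods 1·2): 0.47 vs {0.32, 0.43, 0.22, 0.19} → pass.
TB (methods 1·3): 0.47 vs {0.25, 0.35, 0.21, 0.18} → pass.
TB (methods 2·3): 0.54 vs {0.40, 0.30, 0.26, 0.20} → pass.
TC (methods 1·2): 0.73 vs {0.21, 0.24, 0.19, 0.22} → pass.
TC (methods 1·3): 0.76 vs {0.20, 0.27, 0.18, 0.21} → pass.
TC (methods 2·3): 0.68 vs {0.19, 0.19, 0.20, 0.26} → pass.
0 of 9 fail.

0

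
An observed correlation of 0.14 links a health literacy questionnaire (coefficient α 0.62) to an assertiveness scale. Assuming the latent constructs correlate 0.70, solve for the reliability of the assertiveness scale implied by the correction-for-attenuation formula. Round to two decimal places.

r_true = r_obs / √(r_xx · r_yy) ⇒ 0.70 = 0.14 / √(0.62 · r_yy).
√(0.62 · r_yy) = 0.14 / 0.70 = 0.2000; 0.62 · r_yy = 0.0400; r_yy = 0.0400 / 0.62 ≈ 0.06.

0.06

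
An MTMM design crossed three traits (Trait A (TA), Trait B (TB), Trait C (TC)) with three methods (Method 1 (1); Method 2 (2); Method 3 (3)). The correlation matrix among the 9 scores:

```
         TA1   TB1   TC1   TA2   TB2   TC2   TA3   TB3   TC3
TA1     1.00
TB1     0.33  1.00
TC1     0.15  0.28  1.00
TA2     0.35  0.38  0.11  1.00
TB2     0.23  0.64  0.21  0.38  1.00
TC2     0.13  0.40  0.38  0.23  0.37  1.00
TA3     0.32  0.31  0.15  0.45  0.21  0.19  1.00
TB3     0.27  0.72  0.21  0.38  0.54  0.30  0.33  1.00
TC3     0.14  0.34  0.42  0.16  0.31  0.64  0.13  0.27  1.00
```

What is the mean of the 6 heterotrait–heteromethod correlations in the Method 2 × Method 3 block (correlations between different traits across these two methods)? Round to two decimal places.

0.26

HTHM values (method 2 × method 3): 0.38, 0.16, 0.21, 0.31, 0.19, 0.30; mean = 1.55/6 = 0.26.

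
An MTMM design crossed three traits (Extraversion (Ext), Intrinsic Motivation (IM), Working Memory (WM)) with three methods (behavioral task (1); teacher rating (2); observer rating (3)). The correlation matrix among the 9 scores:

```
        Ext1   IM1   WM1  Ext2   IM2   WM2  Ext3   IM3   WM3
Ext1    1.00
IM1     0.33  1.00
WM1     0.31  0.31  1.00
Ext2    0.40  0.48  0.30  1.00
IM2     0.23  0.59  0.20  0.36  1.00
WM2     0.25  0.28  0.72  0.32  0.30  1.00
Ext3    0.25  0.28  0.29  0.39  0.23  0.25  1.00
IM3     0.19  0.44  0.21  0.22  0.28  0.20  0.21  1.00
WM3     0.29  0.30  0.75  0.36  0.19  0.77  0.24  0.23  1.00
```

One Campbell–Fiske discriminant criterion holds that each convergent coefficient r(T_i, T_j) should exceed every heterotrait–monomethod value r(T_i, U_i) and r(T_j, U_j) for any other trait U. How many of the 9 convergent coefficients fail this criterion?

Each convergent coefficient versus the relevant comparison correlations:
Ext (methods 1·2): 0.40 vs {0.33, 0.36, 0.31, 0.32} → pass.
Ext (methods 1·3): 0.25 vs {0.33, 0.21, 0.31, 0.24} → fail.
Ext (methods 2·3): 0.39 vs {0.36, 0.21, 0.32, 0.24} → pass.
IM (methods 1·2): 0.59 vs {0.33, 0.36, 0.31, 0.30} → pass.
IM (methods 1·3): 0.44 vs {0.33, 0.21, 0.31, 0.23} → pass.
IM (methods 2·3): 0.28 vs {0.36, 0.21, 0.30, 0.23} → fail.
WM (methods 1·2): 0.72 vs {0.31, 0.32, 0.31, 0.30} → pass.
WM (methods 1·3): 0.75 vs {0.31, 0.24, 0.31, 0.23} → pass.
WM (methods 2·3): 0.77 vs {0.32, 0.24, 0.30, 0.23} → pass.
2 of 9 fail.

2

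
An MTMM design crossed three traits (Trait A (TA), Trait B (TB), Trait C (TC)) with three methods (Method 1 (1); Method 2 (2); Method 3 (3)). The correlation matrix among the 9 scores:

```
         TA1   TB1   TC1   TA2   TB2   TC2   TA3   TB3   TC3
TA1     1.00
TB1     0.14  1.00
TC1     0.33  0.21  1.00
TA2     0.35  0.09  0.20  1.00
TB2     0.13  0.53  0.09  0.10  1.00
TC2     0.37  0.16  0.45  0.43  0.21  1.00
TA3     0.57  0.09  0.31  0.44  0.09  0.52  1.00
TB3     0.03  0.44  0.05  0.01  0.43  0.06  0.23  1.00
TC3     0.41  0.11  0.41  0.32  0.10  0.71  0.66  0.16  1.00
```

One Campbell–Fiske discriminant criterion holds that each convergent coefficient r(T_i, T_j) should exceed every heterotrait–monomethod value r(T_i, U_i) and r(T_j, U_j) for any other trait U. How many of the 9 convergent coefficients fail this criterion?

4

Convergent coefficients and their comparison sets:
TA (methods 1·2): 0.35 vs {0.14, 0.10, 0.33, 0.43} → fail.
TA (methods 1·3): 0.57 vs {0.14, 0.23, 0.33, 0.66} → fail.
TA (methods 2·3): 0.44 vs {0.10, 0.23, 0.43, 0.66} → fail.
TB (methods 1·2): 0.53 vs {0.14, 0.10, 0.21, 0.21} → pass.
TB (methods 1·3): 0.44 vs {0.14, 0.23, 0.21, 0.16} → pass.
TB (methods 2·3): 0.43 vs {0.10, 0.23, 0.21, 0.16} → pass.
TC (methods 1·2): 0.45 vs {0.33, 0.43, 0.21, 0.21} → pass.
TC (methods 1·3): 0.41 vs {0.33, 0.66, 0.21, 0.16} → fail.
TC (methods 2·3): 0.71 vs {0.43, 0.66, 0.21, 0.16} → pass.
4 of 9 fail.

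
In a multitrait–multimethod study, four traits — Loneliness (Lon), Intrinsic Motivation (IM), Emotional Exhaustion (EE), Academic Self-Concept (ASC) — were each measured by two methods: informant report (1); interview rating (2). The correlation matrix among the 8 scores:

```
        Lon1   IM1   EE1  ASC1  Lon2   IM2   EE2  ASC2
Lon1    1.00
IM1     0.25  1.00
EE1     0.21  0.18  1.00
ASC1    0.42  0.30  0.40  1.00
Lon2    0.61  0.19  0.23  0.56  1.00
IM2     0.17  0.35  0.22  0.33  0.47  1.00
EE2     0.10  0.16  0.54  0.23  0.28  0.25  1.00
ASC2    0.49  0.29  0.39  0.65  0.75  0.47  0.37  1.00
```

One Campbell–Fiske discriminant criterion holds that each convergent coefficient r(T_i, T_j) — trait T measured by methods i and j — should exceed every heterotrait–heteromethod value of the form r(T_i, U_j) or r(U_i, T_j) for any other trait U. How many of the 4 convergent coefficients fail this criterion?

0

Checking each validity diagonal entry against its comparison values:
Lon (methods 1·2): 0.61 vs {0.17, 0.19, 0.10, 0.23, 0.49, 0.56} → pass.
IM (methods 1·2): 0.35 vs {0.19, 0.17, 0.16, 0.22, 0.29, 0.33} → pass.
EE (methods 1·2): 0.54 vs {0.23, 0.10, 0.22, 0.16, 0.39, 0.23} → pass.
ASC (methods 1·2): 0.65 vs {0.56, 0.49, 0.33, 0.29, 0.23, 0.39} → pass.
0 of 4 fail.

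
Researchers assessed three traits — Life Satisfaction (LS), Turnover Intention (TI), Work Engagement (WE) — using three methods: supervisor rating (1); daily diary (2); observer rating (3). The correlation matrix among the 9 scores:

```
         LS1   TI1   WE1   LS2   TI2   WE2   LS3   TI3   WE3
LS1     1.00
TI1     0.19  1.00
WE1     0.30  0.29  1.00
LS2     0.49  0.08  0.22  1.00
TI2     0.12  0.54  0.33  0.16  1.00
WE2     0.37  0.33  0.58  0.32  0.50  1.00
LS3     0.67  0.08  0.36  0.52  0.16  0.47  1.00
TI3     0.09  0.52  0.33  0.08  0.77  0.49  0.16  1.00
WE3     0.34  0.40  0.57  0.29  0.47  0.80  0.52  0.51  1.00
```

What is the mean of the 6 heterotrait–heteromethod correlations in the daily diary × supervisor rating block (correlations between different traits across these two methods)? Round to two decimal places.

0.24

HTHM values (method 2 × method 1): 0.08, 0.22, 0.12, 0.33, 0.37, 0.33; mean = 1.45/6 = 0.24.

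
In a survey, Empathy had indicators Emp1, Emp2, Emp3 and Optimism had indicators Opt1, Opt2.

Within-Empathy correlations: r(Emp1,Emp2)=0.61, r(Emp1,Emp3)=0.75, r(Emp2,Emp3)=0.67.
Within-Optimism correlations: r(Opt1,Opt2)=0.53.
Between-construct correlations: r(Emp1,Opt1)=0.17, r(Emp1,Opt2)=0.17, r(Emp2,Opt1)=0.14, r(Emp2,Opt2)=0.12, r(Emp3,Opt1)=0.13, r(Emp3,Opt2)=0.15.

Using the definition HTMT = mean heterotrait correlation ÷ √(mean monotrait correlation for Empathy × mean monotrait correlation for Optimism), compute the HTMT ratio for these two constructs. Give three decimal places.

Mean between = 0.88/6 = 0.1467.
Mean within-Emp = 2.03/3 = 0.6767; mean within-Opt = 0.53/1 = 0.5300.
Geometric mean = √(0.6767 × 0.5300) = 0.5989.
HTMT = 0.1467 / 0.5989 = 0.245.

0.245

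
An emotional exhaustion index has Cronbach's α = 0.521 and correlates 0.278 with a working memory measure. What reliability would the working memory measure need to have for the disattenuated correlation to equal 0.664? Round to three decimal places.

0.336

r_true = r_obs / √(r_xx · r_yy) ⇒ 0.664 = 0.278 / √(0.521 · r_yy).
√(0.521 · r_yy) = 0.278 / 0.664 = 0.4187; 0.521 · r_yy = 0.1753; r_yy = 0.1753 / 0.521 ≈ 0.336.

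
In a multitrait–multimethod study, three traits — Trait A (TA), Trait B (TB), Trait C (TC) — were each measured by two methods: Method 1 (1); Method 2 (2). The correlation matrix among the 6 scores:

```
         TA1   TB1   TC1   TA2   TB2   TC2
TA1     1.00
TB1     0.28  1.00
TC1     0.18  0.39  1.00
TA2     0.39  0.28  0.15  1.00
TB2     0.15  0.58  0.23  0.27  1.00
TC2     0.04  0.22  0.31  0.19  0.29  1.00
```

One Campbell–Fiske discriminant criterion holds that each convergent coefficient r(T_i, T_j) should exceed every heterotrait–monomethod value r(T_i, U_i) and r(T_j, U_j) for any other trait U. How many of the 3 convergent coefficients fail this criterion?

1

Convergent coefficients and their comparison sets:
TA (methods 1·2): 0.39 vs {0.28, 0.27, 0.18, 0.19} → pass.
TB (methods 1·2): 0.58 vs {0.28, 0.27, 0.39, 0.29} → pass.
TC (methods 1·2): 0.31 vs {0.18, 0.19, 0.39, 0.29} → fail.
1 of 3 fail.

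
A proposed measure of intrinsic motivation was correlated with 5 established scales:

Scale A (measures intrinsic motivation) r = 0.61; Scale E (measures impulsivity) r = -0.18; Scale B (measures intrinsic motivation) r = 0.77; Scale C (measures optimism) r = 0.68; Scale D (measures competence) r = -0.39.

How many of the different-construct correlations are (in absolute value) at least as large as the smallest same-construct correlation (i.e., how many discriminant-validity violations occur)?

1

Convergent (same construct = intrinsic motivation): Scale A, Scale B.
Smallest convergent = 0.61. Discriminant |r|: 0.18, 0.68, 0.39; count ≥ 0.61 → 1.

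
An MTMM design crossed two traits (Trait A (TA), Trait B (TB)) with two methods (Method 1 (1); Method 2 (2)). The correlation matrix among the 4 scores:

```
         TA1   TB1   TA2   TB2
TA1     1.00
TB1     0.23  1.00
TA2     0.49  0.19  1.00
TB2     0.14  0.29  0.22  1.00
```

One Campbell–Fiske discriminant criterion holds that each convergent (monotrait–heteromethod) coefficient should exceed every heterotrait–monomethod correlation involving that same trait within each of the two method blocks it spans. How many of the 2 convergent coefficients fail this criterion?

0

Each convergent coefficient versus the relevant comparison correlations:
TA (methods 1·2): 0.49 vs {0.23, 0.22} → pass.
TB (methods 1·2): 0.29 vs {0.23, 0.22} → pass.
0 of 2 fail.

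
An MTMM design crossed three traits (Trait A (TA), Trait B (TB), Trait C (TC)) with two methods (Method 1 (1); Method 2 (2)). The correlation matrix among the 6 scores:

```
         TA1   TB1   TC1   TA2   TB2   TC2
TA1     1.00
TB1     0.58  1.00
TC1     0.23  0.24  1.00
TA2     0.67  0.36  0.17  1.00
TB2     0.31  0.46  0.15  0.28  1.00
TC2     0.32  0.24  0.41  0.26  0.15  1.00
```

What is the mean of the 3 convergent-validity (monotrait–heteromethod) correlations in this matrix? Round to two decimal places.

0.51

Convergent values: 0.67, 0.46, 0.41; mean = 1.54/3 = 0.51.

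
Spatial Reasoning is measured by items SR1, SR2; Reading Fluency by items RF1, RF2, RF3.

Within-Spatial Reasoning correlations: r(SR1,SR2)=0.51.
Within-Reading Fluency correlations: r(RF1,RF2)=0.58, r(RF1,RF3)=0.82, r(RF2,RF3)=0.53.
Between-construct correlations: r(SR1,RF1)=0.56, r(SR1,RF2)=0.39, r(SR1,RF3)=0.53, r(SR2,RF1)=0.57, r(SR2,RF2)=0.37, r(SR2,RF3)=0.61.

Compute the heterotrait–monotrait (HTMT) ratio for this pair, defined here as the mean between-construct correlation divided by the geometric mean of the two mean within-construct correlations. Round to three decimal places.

0.882

Mean heterotrait r = 3.03/6 = 0.5050.
Mean within-SR = 0.51/1 = 0.5100; mean within-RF = 1.93/3 = 0.6433.
Geometric mean = √(0.5100 × 0.6433) = 0.5728.
HTMT = 0.5050 / 0.5728 = 0.882.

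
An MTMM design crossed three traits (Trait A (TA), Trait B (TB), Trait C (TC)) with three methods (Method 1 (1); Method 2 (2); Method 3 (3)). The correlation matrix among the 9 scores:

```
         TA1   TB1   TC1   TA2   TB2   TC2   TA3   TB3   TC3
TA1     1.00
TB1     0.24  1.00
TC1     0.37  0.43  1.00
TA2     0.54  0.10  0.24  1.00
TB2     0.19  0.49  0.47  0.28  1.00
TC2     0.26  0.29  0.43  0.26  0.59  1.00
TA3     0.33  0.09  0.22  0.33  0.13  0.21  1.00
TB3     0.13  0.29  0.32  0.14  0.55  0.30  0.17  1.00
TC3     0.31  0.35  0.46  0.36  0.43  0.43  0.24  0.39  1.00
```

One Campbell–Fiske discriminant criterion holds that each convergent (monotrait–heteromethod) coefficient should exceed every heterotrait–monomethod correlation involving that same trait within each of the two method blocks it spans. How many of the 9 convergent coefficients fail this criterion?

Convergent coefficients and their comparison sets:
TA (methods 1·2): 0.54 vs {0.24, 0.28, 0.37, 0.26} → pass.
TA (methods 1·3): 0.33 vs {0.24, 0.17, 0.37, 0.24} → fail.
TA (methods 2·3): 0.33 vs {0.28, 0.17, 0.26, 0.24} → pass.
TB (methods 1·2): 0.49 vs {0.24, 0.28, 0.43, 0.59} → fail.
TB (methods 1·3): 0.29 vs {0.24, 0.17, 0.43, 0.39} → fail.
TB (methods 2·3): 0.55 vs {0.28, 0.17, 0.59, 0.39} → fail.
TC (methods 1·2): 0.43 vs {0.37, 0.26, 0.43, 0.59} → fail.
TC (methods 1·3): 0.46 vs {0.37, 0.24, 0.43, 0.39} → pass.
TC (methods 2·3): 0.43 vs {0.26, 0.24, 0.59, 0.39} → fail.
6 of 9 fail.

6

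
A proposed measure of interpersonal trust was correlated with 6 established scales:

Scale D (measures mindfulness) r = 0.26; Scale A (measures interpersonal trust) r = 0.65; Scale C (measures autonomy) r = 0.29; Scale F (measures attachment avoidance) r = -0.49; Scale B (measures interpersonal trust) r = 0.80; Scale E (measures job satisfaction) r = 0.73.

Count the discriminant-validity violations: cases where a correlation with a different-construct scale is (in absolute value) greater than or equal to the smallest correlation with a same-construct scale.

Convergent (same construct = interpersonal trust): Scale A, Scale B.
Smallest convergent = 0.65. Discriminant |r|: 0.26, 0.29, 0.49, 0.73; count ≥ 0.65 → 1.

1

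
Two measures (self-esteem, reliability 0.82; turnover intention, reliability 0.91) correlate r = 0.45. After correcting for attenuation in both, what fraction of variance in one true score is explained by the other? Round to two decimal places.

Disattenuated r = 0.45 / √(0.82 × 0.91) = 0.45 / 0.8638 = 0.5210.
Shared true-score variance = 0.5210² = 0.2714 ≈ 0.27.

0.27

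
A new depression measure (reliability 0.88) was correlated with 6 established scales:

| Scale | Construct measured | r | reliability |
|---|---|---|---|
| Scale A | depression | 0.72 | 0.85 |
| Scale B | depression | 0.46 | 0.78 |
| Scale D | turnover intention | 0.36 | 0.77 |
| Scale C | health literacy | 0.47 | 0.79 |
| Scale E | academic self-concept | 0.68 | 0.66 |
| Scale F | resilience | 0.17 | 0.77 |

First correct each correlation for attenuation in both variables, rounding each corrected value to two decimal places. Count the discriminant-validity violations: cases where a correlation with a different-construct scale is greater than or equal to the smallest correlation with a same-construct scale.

Disattenuated r (r / √(r_scale · r_new)):
  Scale A (conv): 0.72 / √(0.85·0.88) = 0.83
  Scale B (conv): 0.46 / √(0.78·0.88) = 0.56
  Scale D (disc): 0.36 / √(0.77·0.88) = 0.44
  Scale C (disc): 0.47 / √(0.79·0.88) = 0.56
  Scale E (disc): 0.68 / √(0.66·0.88) = 0.89
  Scale F (disc): 0.17 / √(0.77·0.88) = 0.21
Smallest convergent = 0.56. Discriminant values: 0.44, 0.56, 0.89, 0.21; count ≥ 0.56 → 2.

2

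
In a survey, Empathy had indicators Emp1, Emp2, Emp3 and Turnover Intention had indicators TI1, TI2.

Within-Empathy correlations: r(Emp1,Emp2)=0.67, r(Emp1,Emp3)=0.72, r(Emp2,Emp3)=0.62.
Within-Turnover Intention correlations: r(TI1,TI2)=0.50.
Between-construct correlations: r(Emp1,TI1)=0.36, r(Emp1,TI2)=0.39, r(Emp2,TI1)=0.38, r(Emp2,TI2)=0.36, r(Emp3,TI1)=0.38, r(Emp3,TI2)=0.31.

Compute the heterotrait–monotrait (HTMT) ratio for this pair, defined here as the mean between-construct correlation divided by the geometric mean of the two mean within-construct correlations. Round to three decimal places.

0.628

Mean heterotrait r = 2.18/6 = 0.3633.
Mean within-Emp = 2.01/3 = 0.6700; mean within-TI = 0.50/1 = 0.5000.
Geometric mean = √(0.6700 × 0.5000) = 0.5788.
HTMT = 0.3633 / 0.5788 = 0.628.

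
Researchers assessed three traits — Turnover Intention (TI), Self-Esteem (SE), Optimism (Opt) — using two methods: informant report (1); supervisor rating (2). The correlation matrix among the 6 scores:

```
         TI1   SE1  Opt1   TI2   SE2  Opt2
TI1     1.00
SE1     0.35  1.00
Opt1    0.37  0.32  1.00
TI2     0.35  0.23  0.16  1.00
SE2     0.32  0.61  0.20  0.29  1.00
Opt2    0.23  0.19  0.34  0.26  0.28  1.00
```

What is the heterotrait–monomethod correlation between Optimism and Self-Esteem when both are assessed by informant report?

0.32

Different traits, same method: r(Opt1, SE1) = 0.32.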